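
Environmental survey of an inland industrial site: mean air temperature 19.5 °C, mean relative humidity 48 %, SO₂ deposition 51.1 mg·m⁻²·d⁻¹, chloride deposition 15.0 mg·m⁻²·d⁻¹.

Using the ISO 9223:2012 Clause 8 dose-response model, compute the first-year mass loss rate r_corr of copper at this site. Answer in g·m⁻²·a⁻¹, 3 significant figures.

copper: f(T) = -0.080·(T−10) [T>10 °C] = -0.7600
  sulphur-dioxide contribution → 0.117 μm/a
  chloride contribution → 0.3117 μm/a
  total first-year rate 0.4287 μm/a
Convert to mass loss: 0.4287 μm/a × 8.96 g/cm³ = 3.841 g·m⁻²·a⁻¹

r_corr = 3.84 g·m⁻²·a⁻¹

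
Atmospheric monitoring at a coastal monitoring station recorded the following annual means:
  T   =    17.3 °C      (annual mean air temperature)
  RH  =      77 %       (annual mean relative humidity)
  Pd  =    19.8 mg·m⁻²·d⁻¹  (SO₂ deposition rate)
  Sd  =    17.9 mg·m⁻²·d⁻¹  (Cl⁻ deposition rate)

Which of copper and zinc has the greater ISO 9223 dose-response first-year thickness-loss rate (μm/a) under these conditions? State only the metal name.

zinc

copper: f(T) = -0.080·(T−10) [T>10 °C] = -0.5840
  SO₂ term: 0.0053·19.8^0.26·exp(0.059·77-0.5840) = 0.6036
  Cl⁻ term: 0.01025·17.9^0.27·exp(0.036·77+0.049·17.3) = 0.8337
  r_corr = 0.6036 + 0.8337 = 1.437 μm/a
zinc: T>10 °C ⇒ hinge -0.071·(17.3−10) = -0.5183
  SO₂ term: 0.0129·19.8^0.44·exp(0.046·77-0.5183) = 0.987
  Cl⁻ term: 0.0175·17.9^0.57·exp(0.008·77+0.085·17.3) = 0.73
  sum: 0.987 + 0.73 → r_corr = 1.717 μm/a
Ordering by μm/a: zinc (1.72) > copper (1.44)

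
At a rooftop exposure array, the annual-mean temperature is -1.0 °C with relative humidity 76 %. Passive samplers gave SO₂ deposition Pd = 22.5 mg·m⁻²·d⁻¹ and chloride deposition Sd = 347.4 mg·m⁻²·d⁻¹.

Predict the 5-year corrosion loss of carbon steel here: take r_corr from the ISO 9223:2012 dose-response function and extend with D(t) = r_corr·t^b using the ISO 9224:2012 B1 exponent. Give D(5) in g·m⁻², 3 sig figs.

D(5) = 967 g·m⁻²

carbon steel: temperature factor f = +0.150·(-11.0) = -1.6500
  SO₂ term: 1.77·22.5^0.52·exp(0.02·76-1.6500) = 7.846
  Cl⁻ term: 0.102·347.4^0.62·exp(0.033·76+0.04·-1.0) = 45.26
  sum: 7.846 + 45.26 → r_corr = 53.11 μm/a
Power-law: D(5) = r_corr · 5^0.523
  D(5) = 53.11 × 5^0.523 = 53.11 × 2.32 = 123.2 μm
  Mass loss = 123.2 μm × 7.85 g/cm³ = 967.4 g·m⁻²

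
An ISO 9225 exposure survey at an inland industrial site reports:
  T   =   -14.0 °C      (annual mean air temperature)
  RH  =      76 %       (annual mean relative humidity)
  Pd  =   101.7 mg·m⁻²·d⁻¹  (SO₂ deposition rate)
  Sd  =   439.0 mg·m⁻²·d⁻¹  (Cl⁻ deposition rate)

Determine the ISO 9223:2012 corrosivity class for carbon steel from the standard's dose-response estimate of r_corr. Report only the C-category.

carbon steel: T≤10 °C ⇒ hinge +0.150·(-14.0−10) = -3.6000
  Pd branch = 1.77·Pd^0.52·e^(0.02·RH+f) = 2.446 μm/a
  Sd branch = 0.102·Sd^0.62·e^(0.033·RH+0.04·T) = 31.11 μm/a
  sum: 2.446 + 31.11 → r_corr = 33.56 μm/a
ISO 9223 Table 2 (carbon steel): 25 < 33.6 ≤ 50 μm/a ⇒ C3

C3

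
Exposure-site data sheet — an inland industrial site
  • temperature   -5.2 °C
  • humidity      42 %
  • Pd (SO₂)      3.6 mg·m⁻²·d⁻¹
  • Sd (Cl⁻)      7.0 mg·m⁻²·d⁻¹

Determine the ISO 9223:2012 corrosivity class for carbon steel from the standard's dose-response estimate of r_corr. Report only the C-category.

C2

carbon steel: temperature factor f = +0.150·(-15.2) = -2.2800
  sulphur-dioxide contribution → 0.8163 μm/a
  chloride contribution → 1.107 μm/a
  total first-year rate 1.923 μm/a
ISO 9223 Table 2 (carbon steel): 1.3 < 1.92 ≤ 25 μm/a ⇒ C2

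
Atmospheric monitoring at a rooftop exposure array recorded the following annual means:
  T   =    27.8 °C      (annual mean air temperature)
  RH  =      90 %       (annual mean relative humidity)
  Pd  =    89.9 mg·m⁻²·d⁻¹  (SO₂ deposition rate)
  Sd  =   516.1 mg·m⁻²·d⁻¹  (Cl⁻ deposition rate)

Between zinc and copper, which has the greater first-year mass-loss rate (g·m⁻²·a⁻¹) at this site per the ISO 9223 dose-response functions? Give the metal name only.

zinc

zinc: f(T) = -0.071·(T−10) [T>10 °C] = -1.2638
  SO₂ term: 0.0129·89.9^0.44·exp(0.046·90-1.2638) = 1.657
  Cl⁻ term: 0.0175·516.1^0.57·exp(0.008·90+0.085·27.8) = 13.43
  sum: 1.657 + 13.43 → r_corr = 15.09 μm/a
  mass loss = 15.09 μm/a × 7.14 g/cm³ = 107.8 g·m⁻²·a⁻¹
copper: f(T) = -0.080·(T−10) [T>10 °C] = -1.4240
  Pd branch = 0.0053·Pd^0.26·e^(0.059·RH+f) = 0.8316 μm/a
  Cl⁻ term: 0.01025·516.1^0.27·exp(0.036·90+0.049·27.8) = 5.519
  r_corr = 0.8316 + 5.519 = 6.351 μm/a
  mass loss = 6.351 μm/a × 8.96 g/cm³ = 56.9 g·m⁻²·a⁻¹
Ordering by g·m⁻²·a⁻¹: zinc (108) > copper (56.9)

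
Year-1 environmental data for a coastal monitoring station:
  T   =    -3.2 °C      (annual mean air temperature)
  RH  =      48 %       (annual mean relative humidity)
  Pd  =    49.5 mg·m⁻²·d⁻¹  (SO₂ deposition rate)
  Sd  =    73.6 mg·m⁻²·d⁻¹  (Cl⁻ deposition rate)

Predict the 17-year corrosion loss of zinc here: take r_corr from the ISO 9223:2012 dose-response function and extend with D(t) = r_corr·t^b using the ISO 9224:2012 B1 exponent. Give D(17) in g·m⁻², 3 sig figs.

D(17) = 44.5 g·m⁻²

zinc: T≤10 °C ⇒ hinge +0.038·(-3.2−10) = -0.5016
  sulphur-dioxide contribution → 0.3956 μm/a
  chloride contribution → 0.2269 μm/a
  total first-year rate 0.6225 μm/a
ISO 9224: D(t) = r_corr · t^b with b = 0.813 (zinc, B1)
  D(17) = 0.6225 × 17^0.813 = 0.6225 × 10.01 = 6.23 μm
  Mass loss = 6.23 μm × 7.14 g/cm³ = 44.48 g·m⁻²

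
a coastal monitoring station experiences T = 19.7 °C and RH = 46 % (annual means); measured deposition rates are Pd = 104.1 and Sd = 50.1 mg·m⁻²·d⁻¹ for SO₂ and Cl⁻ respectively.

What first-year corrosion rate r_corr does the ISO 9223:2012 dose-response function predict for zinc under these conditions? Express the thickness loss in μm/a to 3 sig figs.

r_corr = 1.67 μm/a

zinc: temperature factor f = -0.071·(9.7) = -0.6887
  Pd branch = 0.0129·Pd^0.44·e^(0.046·RH+f) = 0.4151 μm/a
  Cl⁻ term: 0.0175·50.1^0.57·exp(0.008·46+0.085·19.7) = 1.256
  r_corr = 0.4151 + 1.256 = 1.671 μm/a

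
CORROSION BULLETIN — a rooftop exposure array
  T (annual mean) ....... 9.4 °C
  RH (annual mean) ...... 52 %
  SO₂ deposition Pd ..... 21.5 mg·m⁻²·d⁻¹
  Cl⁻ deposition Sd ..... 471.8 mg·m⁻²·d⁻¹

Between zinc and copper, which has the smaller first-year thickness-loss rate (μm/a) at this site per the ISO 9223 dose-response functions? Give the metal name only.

zinc: f(T) = +0.038·(T−10) [T≤10 °C] = -0.0228
  sulphur-dioxide contribution → 0.5319 μm/a
  chloride contribution → 1.971 μm/a
  ⇒ r_corr(zinc) = 2.503 μm/a
copper: T≤10 °C ⇒ hinge +0.126·(9.4−10) = -0.0756
  sulphur-dioxide contribution → 0.2346 μm/a
  chloride contribution → 0.5568 μm/a
  total first-year rate 0.7913 μm/a
Ordering by μm/a: zinc (2.5) > copper (0.791)

copper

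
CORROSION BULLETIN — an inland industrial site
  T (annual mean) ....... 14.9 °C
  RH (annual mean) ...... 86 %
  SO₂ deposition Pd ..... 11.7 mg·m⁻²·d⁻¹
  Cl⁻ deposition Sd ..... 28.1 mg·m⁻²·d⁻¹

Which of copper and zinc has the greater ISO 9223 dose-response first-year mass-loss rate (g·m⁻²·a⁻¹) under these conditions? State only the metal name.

copper: T>10 °C ⇒ hinge -0.080·(14.9−10) = -0.3920
  SO₂ term: 0.0053·11.7^0.26·exp(0.059·86-0.3920) = 1.085
  Cl⁻ term: 0.01025·28.1^0.27·exp(0.036·86+0.049·14.9) = 1.158
  r_corr = 1.085 + 1.158 = 2.242 μm/a
  mass loss = 2.242 μm/a × 8.96 g/cm³ = 20.09 g·m⁻²·a⁻¹
zinc: f(T) = -0.071·(T−10) [T>10 °C] = -0.3479
  SO₂ term: 0.0129·11.7^0.44·exp(0.046·86-0.3479) = 1.405
  Cl⁻ term: 0.0175·28.1^0.57·exp(0.008·86+0.085·14.9) = 0.8272
  sum: 1.405 + 0.8272 → r_corr = 2.232 μm/a
  mass loss = 2.232 μm/a × 7.14 g/cm³ = 15.94 g·m⁻²·a⁻¹
Ordering by g·m⁻²·a⁻¹: copper (20.1) > zinc (15.9)

copper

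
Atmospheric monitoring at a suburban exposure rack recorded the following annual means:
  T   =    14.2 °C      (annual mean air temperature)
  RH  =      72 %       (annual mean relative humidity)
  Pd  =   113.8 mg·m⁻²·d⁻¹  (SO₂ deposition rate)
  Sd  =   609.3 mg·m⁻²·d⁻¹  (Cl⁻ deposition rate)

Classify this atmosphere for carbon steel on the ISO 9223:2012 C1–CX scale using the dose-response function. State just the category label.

carbon steel: f(T) = -0.054·(T−10) [T>10 °C] = -0.2268
  Pd branch = 1.77·Pd^0.52·e^(0.02·RH+f) = 69.83 μm/a
  Sd branch = 0.102·Sd^0.62·e^(0.033·RH+0.04·T) = 103.2 μm/a
  sum: 69.83 + 103.2 → r_corr = 173.1 μm/a
173 μm/a falls in (80, 200] for carbon steel → category C5

C5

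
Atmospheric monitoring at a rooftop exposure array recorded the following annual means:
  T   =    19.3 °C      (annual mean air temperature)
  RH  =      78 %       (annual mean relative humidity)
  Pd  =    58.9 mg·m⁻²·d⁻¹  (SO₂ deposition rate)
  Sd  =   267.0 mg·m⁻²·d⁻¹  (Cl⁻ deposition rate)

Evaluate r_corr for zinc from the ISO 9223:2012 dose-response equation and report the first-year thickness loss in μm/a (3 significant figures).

zinc: temperature factor f = -0.071·(9.3) = -0.6603
  sulphur-dioxide contribution → 1.449 μm/a
  chloride contribution → 4.07 μm/a
  ⇒ r_corr(zinc) = 5.519 μm/a

r_corr = 5.52 μm/a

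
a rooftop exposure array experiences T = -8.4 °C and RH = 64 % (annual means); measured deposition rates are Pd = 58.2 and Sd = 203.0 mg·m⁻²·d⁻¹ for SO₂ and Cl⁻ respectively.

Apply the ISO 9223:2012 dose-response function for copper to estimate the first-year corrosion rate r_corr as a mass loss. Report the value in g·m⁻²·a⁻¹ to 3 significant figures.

copper: f(T) = +0.126·(T−10) [T≤10 °C] = -2.3184
  Pd branch = 0.0053·Pd^0.26·e^(0.059·RH+f) = 0.06549 μm/a
  Sd branch = 0.01025·Sd^0.27·e^(0.036·RH+0.049·T) = 0.2855 μm/a
  r_corr = 0.06549 + 0.2855 = 0.351 μm/a
Convert to mass loss: 0.351 μm/a × 8.96 g/cm³ = 3.145 g·m⁻²·a⁻¹

r_corr = 3.14 g·m⁻²·a⁻¹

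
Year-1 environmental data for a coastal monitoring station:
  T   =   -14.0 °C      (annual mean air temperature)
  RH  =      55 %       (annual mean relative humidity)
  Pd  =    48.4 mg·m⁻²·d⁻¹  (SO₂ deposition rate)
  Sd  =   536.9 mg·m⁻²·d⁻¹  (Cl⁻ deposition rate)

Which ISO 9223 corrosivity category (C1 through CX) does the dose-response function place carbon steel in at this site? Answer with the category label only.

C2

carbon steel: T≤10 °C ⇒ hinge +0.150·(-14.0−10) = -3.6000
  SO₂ term: 1.77·48.4^0.52·exp(0.02·55-3.6000) = 1.092
  Sd branch = 0.102·Sd^0.62·e^(0.033·RH+0.04·T) = 17.63 μm/a
  r_corr = 1.092 + 17.63 = 18.72 μm/a
Category bounds: 1.3…25 μm/a bracket r_corr ⇒ C2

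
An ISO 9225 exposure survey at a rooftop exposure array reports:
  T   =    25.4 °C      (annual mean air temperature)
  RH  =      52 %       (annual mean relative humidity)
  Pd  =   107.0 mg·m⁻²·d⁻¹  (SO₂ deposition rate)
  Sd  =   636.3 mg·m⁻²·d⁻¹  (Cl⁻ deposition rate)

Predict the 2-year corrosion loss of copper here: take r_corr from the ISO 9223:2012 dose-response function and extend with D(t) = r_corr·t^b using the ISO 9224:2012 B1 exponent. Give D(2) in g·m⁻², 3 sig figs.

copper: T>10 °C ⇒ hinge -0.080·(25.4−10) = -1.2320
  Pd branch = 0.0053·Pd^0.26·e^(0.059·RH+f) = 0.112 μm/a
  Sd branch = 0.01025·Sd^0.27·e^(0.036·RH+0.049·T) = 1.322 μm/a
  r_corr = 0.112 + 1.322 = 1.434 μm/a
Power-law: D(2) = r_corr · 2^0.667
  D(2) = 1.434 × 2^0.667 = 1.434 × 1.588 = 2.277 μm
  Mass loss = 2.277 μm × 8.96 g/cm³ = 20.4 g·m⁻²

D(2) = 20.4 g·m⁻²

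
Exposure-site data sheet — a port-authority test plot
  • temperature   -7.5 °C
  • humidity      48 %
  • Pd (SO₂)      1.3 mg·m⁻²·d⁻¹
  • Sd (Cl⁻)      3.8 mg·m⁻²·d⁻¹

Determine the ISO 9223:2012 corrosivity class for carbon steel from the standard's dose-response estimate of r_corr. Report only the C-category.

C1

carbon steel: T≤10 °C ⇒ hinge +0.150·(-7.5−10) = -2.6250
  SO₂ term: 1.77·1.3^0.52·exp(0.02·48-2.6250) = 0.3838
  Cl⁻ term: 0.102·3.8^0.62·exp(0.033·48+0.04·-7.5) = 0.8428
  r_corr = 0.3838 + 0.8428 = 1.227 μm/a
1.23 μm/a falls in (0, 1.3] for carbon steel → category C1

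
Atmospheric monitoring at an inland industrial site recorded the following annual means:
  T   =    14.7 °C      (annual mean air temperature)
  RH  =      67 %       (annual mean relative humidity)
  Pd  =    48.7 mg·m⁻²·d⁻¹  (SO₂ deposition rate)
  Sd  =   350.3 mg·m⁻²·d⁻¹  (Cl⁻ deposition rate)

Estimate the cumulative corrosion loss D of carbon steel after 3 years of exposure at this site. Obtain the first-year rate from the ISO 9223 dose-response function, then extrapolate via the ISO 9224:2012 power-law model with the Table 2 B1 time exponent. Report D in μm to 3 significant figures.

D(3) = 183 μm

carbon steel: f(T) = -0.054·(T−10) [T>10 °C] = -0.2538
  sulphur-dioxide contribution → 39.56 μm/a
  chloride contribution → 63.35 μm/a
  total first-year rate 102.9 μm/a
Long-term exponent b (ISO 9224 Table 2, B1) = 0.523
  D(3) = 102.9 × 3^0.523 = 102.9 × 1.776 = 182.8 μm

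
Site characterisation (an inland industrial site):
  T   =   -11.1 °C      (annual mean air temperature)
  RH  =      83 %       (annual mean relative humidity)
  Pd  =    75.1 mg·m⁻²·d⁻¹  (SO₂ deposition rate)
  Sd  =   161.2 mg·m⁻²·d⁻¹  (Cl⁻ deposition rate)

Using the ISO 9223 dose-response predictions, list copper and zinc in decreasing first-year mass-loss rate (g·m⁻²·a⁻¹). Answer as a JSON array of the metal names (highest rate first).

copper: temperature factor f = +0.126·(-21.1) = -2.6586
  sulphur-dioxide contribution → 0.1528 μm/a
  chloride contribution → 0.4658 μm/a
  total first-year rate 0.6186 μm/a
  mass loss = 0.6186 μm/a × 8.96 g/cm³ = 5.542 g·m⁻²·a⁻¹
zinc: T≤10 °C ⇒ hinge +0.038·(-11.1−10) = -0.8018
  sulphur-dioxide contribution → 1.761 μm/a
  chloride contribution → 0.2398 μm/a
  total first-year rate 2.001 μm/a
  mass loss = 2.001 μm/a × 7.14 g/cm³ = 14.29 g·m⁻²·a⁻¹
Ordering by g·m⁻²·a⁻¹: zinc (14.3) > copper (5.54)

["zinc", "copper"]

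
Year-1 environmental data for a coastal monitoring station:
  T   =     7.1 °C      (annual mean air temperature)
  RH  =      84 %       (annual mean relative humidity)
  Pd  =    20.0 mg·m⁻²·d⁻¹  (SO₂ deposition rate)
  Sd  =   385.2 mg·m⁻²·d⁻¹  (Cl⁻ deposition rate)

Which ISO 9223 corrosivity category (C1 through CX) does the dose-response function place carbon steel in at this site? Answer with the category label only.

carbon steel: T≤10 °C ⇒ hinge +0.150·(7.1−10) = -0.4350
  Pd branch = 1.77·Pd^0.52·e^(0.02·RH+f) = 29.19 μm/a
  Cl⁻ term: 0.102·385.2^0.62·exp(0.033·84+0.04·7.1) = 86.88
  sum: 29.19 + 86.88 → r_corr = 116.1 μm/a
Category bounds: 80…200 μm/a bracket r_corr ⇒ C5

C5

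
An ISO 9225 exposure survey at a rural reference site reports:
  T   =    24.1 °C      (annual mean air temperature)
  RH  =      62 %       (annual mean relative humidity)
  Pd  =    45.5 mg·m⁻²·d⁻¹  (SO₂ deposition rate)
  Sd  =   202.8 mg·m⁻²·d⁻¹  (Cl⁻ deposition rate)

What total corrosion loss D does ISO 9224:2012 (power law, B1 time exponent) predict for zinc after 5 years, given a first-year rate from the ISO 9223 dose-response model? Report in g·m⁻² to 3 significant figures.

zinc: temperature factor f = -0.071·(14.1) = -1.0011
  SO₂ term: 0.0129·45.5^0.44·exp(0.046·62-1.0011) = 0.4405
  Cl⁻ term: 0.0175·202.8^0.57·exp(0.008·62+0.085·24.1) = 4.604
  r_corr = 0.4405 + 4.604 = 5.044 μm/a
Power-law: D(5) = r_corr · 5^0.813
  D(5) = 5.044 × 5^0.813 = 5.044 × 3.701 = 18.67 μm
  Mass loss = 18.67 μm × 7.14 g/cm³ = 133.3 g·m⁻²

D(5) = 133 g·m⁻²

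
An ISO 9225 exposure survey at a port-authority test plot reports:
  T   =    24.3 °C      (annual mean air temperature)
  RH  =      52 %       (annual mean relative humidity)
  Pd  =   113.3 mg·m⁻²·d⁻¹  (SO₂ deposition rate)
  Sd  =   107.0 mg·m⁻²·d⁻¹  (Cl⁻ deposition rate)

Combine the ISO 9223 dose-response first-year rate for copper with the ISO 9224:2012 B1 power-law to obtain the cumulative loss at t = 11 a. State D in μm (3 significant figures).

copper: T>10 °C ⇒ hinge -0.080·(24.3−10) = -1.1440
  sulphur-dioxide contribution → 0.1242 μm/a
  chloride contribution → 0.7741 μm/a
  total first-year rate 0.8982 μm/a
ISO 9224: D(t) = r_corr · t^b with b = 0.667 (copper, B1)
  D(11) = 0.8982 × 11^0.667 = 0.8982 × 4.95 = 4.446 μm

D(11) = 4.45 μm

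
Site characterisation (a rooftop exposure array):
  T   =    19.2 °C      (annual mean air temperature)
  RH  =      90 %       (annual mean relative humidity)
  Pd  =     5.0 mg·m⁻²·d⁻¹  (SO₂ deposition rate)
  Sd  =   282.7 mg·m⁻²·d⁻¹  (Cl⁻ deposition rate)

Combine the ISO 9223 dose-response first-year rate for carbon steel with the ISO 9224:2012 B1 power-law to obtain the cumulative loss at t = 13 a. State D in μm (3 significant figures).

carbon steel: T>10 °C ⇒ hinge -0.054·(19.2−10) = -0.4968
  Pd branch = 1.77·Pd^0.52·e^(0.02·RH+f) = 15.05 μm/a
  Sd branch = 0.102·Sd^0.62·e^(0.033·RH+0.04·T) = 141.8 μm/a
  sum: 15.05 + 141.8 → r_corr = 156.9 μm/a
Power-law: D(13) = r_corr · 13^0.523
  D(13) = 156.9 × 13^0.523 = 156.9 × 3.825 = 600.1 μm

D(13) = 600 μm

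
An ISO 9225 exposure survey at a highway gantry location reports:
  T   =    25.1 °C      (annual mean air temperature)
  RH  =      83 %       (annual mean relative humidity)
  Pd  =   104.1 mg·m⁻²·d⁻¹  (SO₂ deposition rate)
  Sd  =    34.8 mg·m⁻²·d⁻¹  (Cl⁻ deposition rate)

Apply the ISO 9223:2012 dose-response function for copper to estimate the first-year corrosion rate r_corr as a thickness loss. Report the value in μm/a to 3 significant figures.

r_corr = 2.52 μm/a

copper: f(T) = -0.080·(T−10) [T>10 °C] = -1.2080
  sulphur-dioxide contribution → 0.7095 μm/a
  chloride contribution → 1.815 μm/a
  ⇒ r_corr(copper) = 2.524 μm/a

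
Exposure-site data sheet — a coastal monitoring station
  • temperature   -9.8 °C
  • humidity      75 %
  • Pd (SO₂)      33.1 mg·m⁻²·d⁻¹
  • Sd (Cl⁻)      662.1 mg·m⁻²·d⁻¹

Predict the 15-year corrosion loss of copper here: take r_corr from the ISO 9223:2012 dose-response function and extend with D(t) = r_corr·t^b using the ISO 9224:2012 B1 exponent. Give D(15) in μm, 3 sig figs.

copper: T≤10 °C ⇒ hinge +0.126·(-9.8−10) = -2.4948
  Pd branch = 0.0053·Pd^0.26·e^(0.059·RH+f) = 0.09072 μm/a
  Cl⁻ term: 0.01025·662.1^0.27·exp(0.036·75+0.049·-9.8) = 0.545
  r_corr = 0.09072 + 0.545 = 0.6358 μm/a
ISO 9224: D(t) = r_corr · t^b with b = 0.667 (copper, B1)
  D(15) = 0.6358 × 15^0.667 = 0.6358 × 6.088 = 3.87 μm

D(15) = 3.87 μm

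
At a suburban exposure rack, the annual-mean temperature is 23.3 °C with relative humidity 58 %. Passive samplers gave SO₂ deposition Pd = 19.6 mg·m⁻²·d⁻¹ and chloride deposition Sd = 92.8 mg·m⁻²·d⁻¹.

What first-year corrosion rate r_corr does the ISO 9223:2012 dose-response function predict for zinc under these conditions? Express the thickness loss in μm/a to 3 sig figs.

r_corr = 2.94 μm/a

zinc: temperature factor f = -0.071·(13.3) = -0.9443
  Pd branch = 0.0129·Pd^0.44·e^(0.046·RH+f) = 0.2678 μm/a
  Sd branch = 0.0175·Sd^0.57·e^(0.008·RH+0.085·T) = 2.668 μm/a
  sum: 0.2678 + 2.668 → r_corr = 2.936 μm/a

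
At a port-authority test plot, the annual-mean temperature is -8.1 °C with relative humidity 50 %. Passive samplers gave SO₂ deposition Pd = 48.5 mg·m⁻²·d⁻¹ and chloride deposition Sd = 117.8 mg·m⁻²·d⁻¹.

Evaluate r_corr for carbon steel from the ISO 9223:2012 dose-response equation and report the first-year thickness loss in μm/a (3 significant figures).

carbon steel: f(T) = +0.150·(T−10) [T≤10 °C] = -2.7150
  sulphur-dioxide contribution → 2.397 μm/a
  chloride contribution → 7.389 μm/a
  ⇒ r_corr(carbon steel) = 9.786 μm/a

r_corr = 9.79 μm/a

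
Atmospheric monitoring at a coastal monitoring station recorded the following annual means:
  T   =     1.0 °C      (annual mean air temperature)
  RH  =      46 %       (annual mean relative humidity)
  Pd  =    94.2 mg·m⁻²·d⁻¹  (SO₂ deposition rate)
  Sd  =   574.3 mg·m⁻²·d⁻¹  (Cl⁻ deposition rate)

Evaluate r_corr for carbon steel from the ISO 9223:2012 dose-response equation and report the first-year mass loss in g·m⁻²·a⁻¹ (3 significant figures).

carbon steel: f(T) = +0.150·(T−10) [T≤10 °C] = -1.3500
  Pd branch = 1.77·Pd^0.52·e^(0.02·RH+f) = 12.24 μm/a
  Cl⁻ term: 0.102·574.3^0.62·exp(0.033·46+0.04·1.0) = 24.88
  sum: 12.24 + 24.88 → r_corr = 37.12 μm/a
Convert to mass loss: 37.12 μm/a × 7.85 g/cm³ = 291.4 g·m⁻²·a⁻¹

r_corr = 291 g·m⁻²·a⁻¹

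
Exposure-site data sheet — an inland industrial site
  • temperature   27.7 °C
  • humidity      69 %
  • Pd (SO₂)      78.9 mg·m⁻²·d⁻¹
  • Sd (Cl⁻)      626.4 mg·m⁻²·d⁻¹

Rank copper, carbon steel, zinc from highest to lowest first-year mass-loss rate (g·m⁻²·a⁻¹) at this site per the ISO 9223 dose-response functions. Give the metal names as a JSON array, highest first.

["carbon steel", "zinc", "copper"]

copper: T>10 °C ⇒ hinge -0.080·(27.7−10) = -1.4160
  SO₂ term: 0.0053·78.9^0.26·exp(0.059·69-1.4160) = 0.2347
  Sd branch = 0.01025·Sd^0.27·e^(0.036·RH+0.049·T) = 2.717 μm/a
  r_corr = 0.2347 + 2.717 = 2.952 μm/a
  mass loss = 2.952 μm/a × 8.96 g/cm³ = 26.45 g·m⁻²·a⁻¹
carbon steel: T>10 °C ⇒ hinge -0.054·(27.7−10) = -0.9558
  Pd branch = 1.77·Pd^0.52·e^(0.02·RH+f) = 26.22 μm/a
  Cl⁻ term: 0.102·626.4^0.62·exp(0.033·69+0.04·27.7) = 163.2
  sum: 26.22 + 163.2 → r_corr = 189.4 μm/a
  mass loss = 189.4 μm/a × 7.85 g/cm³ = 1487 g·m⁻²·a⁻¹
zinc: temperature factor f = -0.071·(17.7) = -1.2567
  Pd branch = 0.0129·Pd^0.44·e^(0.046·RH+f) = 0.5998 μm/a
  Cl⁻ term: 0.0175·626.4^0.57·exp(0.008·69+0.085·27.7) = 12.58
  r_corr = 0.5998 + 12.58 = 13.18 μm/a
  mass loss = 13.18 μm/a × 7.14 g/cm³ = 94.07 g·m⁻²·a⁻¹
Ordering by g·m⁻²·a⁻¹: carbon steel (1490) > zinc (94.1) > copper (26.4)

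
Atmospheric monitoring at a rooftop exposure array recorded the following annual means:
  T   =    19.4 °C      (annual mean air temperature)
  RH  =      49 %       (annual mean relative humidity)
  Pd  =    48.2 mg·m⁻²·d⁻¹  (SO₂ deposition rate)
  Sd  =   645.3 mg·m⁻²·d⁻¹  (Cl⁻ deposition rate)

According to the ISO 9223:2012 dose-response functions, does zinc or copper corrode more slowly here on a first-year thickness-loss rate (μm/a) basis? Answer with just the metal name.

copper

zinc: T>10 °C ⇒ hinge -0.071·(19.4−10) = -0.6674
  SO₂ term: 0.0129·48.2^0.44·exp(0.046·49-0.6674) = 0.3469
  Sd branch = 0.0175·Sd^0.57·e^(0.008·RH+0.085·T) = 5.383 μm/a
  sum: 0.3469 + 5.383 → r_corr = 5.73 μm/a
copper: T>10 °C ⇒ hinge -0.080·(19.4−10) = -0.7520
  SO₂ term: 0.0053·48.2^0.26·exp(0.059·49-0.7520) = 0.1233
  Cl⁻ term: 0.01025·645.3^0.27·exp(0.036·49+0.049·19.4) = 0.8878
  sum: 0.1233 + 0.8878 → r_corr = 1.011 μm/a
Ordering by μm/a: zinc (5.73) > copper (1.01)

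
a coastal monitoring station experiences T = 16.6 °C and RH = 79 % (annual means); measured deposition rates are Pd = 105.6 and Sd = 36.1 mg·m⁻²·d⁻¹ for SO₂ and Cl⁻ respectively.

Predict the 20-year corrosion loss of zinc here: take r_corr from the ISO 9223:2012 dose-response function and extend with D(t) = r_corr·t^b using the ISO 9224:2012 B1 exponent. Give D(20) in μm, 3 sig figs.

D(20) = 39.0 μm

zinc: temperature factor f = -0.071·(6.6) = -0.4686
  Pd branch = 0.0129·Pd^0.44·e^(0.046·RH+f) = 2.375 μm/a
  Cl⁻ term: 0.0175·36.1^0.57·exp(0.008·79+0.085·16.6) = 1.043
  r_corr = 2.375 + 1.043 = 3.418 μm/a
Long-term exponent b (ISO 9224 Table 2, B1) = 0.813
  D(20) = 3.418 × 20^0.813 = 3.418 × 11.42 = 39.04 μm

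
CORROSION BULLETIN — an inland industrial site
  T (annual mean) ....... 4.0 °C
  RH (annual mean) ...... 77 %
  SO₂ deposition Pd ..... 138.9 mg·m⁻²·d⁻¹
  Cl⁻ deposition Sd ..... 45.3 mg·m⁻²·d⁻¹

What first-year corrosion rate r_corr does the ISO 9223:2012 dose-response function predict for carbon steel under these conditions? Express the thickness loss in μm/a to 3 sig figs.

carbon steel: f(T) = +0.150·(T−10) [T≤10 °C] = -0.9000
  Pd branch = 1.77·Pd^0.52·e^(0.02·RH+f) = 43.66 μm/a
  Sd branch = 0.102·Sd^0.62·e^(0.033·RH+0.04·T) = 16.16 μm/a
  sum: 43.66 + 16.16 → r_corr = 59.82 μm/a

r_corr = 59.8 μm/a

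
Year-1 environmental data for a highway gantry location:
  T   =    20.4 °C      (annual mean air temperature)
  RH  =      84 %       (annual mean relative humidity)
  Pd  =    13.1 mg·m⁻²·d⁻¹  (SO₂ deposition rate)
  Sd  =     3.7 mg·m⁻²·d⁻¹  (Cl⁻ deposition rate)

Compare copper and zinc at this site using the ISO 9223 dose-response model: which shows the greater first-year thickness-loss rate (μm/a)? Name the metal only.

copper

copper: T>10 °C ⇒ hinge -0.080·(20.4−10) = -0.8320
  SO₂ term: 0.0053·13.1^0.26·exp(0.059·84-0.8320) = 0.6394
  Sd branch = 0.01025·Sd^0.27·e^(0.036·RH+0.049·T) = 0.8158 μm/a
  sum: 0.6394 + 0.8158 → r_corr = 1.455 μm/a
zinc: T>10 °C ⇒ hinge -0.071·(20.4−10) = -0.7384
  Pd branch = 0.0129·Pd^0.44·e^(0.046·RH+f) = 0.9112 μm/a
  Sd branch = 0.0175·Sd^0.57·e^(0.008·RH+0.085·T) = 0.4091 μm/a
  r_corr = 0.9112 + 0.4091 = 1.32 μm/a
Ordering by μm/a: copper (1.46) > zinc (1.32)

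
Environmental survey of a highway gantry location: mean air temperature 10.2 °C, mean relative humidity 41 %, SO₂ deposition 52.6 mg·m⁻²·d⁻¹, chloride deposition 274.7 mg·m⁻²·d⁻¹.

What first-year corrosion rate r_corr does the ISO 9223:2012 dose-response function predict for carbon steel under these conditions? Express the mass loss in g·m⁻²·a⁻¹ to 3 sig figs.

r_corr = 396 g·m⁻²·a⁻¹

carbon steel: temperature factor f = -0.054·(0.2) = -0.0108
  Pd branch = 1.77·Pd^0.52·e^(0.02·RH+f) = 31.21 μm/a
  Cl⁻ term: 0.102·274.7^0.62·exp(0.033·41+0.04·10.2) = 19.3
  sum: 31.21 + 19.3 → r_corr = 50.51 μm/a
Convert to mass loss: 50.51 μm/a × 7.85 g/cm³ = 396.5 g·m⁻²·a⁻¹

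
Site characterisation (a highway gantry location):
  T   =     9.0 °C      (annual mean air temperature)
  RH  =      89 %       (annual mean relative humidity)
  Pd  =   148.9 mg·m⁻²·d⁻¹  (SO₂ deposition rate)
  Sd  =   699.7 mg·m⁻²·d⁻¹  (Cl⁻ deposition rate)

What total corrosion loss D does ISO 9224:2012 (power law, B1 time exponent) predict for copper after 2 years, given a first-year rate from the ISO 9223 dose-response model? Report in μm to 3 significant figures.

D(2) = 8.85 μm

copper: f(T) = +0.126·(T−10) [T≤10 °C] = -0.1260
  Pd branch = 0.0053·Pd^0.26·e^(0.059·RH+f) = 3.273 μm/a
  Cl⁻ term: 0.01025·699.7^0.27·exp(0.036·89+0.049·9.0) = 2.301
  sum: 3.273 + 2.301 → r_corr = 5.574 μm/a
Power-law: D(2) = r_corr · 2^0.667
  D(2) = 5.574 × 2^0.667 = 5.574 × 1.588 = 8.85 μm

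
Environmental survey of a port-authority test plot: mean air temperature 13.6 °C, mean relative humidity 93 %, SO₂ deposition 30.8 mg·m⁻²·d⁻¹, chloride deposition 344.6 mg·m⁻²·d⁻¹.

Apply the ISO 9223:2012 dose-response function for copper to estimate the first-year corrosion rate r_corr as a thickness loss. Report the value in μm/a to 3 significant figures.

r_corr = 5.09 μm/a

copper: T>10 °C ⇒ hinge -0.080·(13.6−10) = -0.2880
  Pd branch = 0.0053·Pd^0.26·e^(0.059·RH+f) = 2.34 μm/a
  Cl⁻ term: 0.01025·344.6^0.27·exp(0.036·93+0.049·13.6) = 2.749
  r_corr = 2.34 + 2.749 = 5.089 μm/a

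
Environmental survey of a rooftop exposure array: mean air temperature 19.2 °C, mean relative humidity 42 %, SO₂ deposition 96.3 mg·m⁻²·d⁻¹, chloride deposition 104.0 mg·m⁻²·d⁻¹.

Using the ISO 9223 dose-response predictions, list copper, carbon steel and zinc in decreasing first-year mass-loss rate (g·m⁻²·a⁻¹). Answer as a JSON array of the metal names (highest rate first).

copper: f(T) = -0.080·(T−10) [T>10 °C] = -0.7360
  sulphur-dioxide contribution → 0.09921 μm/a
  chloride contribution → 0.4174 μm/a
  ⇒ r_corr(copper) = 0.5166 μm/a
  mass loss = 0.5166 μm/a × 8.96 g/cm³ = 4.629 g·m⁻²·a⁻¹
carbon steel: T>10 °C ⇒ hinge -0.054·(19.2−10) = -0.4968
  sulphur-dioxide contribution → 26.82 μm/a
  chloride contribution → 15.65 μm/a
  total first-year rate 42.48 μm/a
  mass loss = 42.48 μm/a × 7.85 g/cm³ = 333.4 g·m⁻²·a⁻¹
zinc: T>10 °C ⇒ hinge -0.071·(19.2−10) = -0.6532
  sulphur-dioxide contribution → 0.3457 μm/a
  chloride contribution → 1.768 μm/a
  total first-year rate 2.114 μm/a
  mass loss = 2.114 μm/a × 7.14 g/cm³ = 15.09 g·m⁻²·a⁻¹
Ordering by g·m⁻²·a⁻¹: carbon steel (333) > zinc (15.1) > copper (4.63)

["carbon steel", "zinc", "copper"]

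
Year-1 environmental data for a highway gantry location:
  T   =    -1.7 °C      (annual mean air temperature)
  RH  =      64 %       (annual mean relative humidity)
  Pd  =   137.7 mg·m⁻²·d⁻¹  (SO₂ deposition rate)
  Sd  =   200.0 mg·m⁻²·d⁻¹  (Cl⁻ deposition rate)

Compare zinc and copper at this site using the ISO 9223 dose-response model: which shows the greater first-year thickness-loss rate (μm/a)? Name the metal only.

zinc

zinc: temperature factor f = +0.038·(-11.7) = -0.4446
  sulphur-dioxide contribution → 1.372 μm/a
  chloride contribution → 0.5179 μm/a
  total first-year rate 1.889 μm/a
copper: temperature factor f = +0.126·(-11.7) = -1.4742
  sulphur-dioxide contribution → 0.1906 μm/a
  chloride contribution → 0.3949 μm/a
  ⇒ r_corr(copper) = 0.5854 μm/a
Ordering by μm/a: zinc (1.89) > copper (0.585)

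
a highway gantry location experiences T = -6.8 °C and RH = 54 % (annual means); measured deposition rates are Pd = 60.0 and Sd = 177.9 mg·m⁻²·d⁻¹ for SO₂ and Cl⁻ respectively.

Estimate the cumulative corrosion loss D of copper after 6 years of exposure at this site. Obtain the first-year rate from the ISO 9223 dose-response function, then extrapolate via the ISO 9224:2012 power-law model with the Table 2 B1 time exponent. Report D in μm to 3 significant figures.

D(6) = 0.835 μm

copper: f(T) = +0.126·(T−10) [T≤10 °C] = -2.1168
  sulphur-dioxide contribution → 0.04477 μm/a
  chloride contribution → 0.2079 μm/a
  total first-year rate 0.2527 μm/a
ISO 9224: D(t) = r_corr · t^b with b = 0.667 (copper, B1)
  D(6) = 0.2527 × 6^0.667 = 0.2527 × 3.304 = 0.8347 μm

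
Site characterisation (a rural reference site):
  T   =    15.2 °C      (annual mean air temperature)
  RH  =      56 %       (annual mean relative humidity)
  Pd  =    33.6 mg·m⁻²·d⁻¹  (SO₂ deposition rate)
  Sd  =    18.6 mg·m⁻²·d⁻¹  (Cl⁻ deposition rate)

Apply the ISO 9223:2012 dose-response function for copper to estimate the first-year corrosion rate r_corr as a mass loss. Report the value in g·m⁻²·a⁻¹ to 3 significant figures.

r_corr = 5.32 g·m⁻²·a⁻¹

copper: T>10 °C ⇒ hinge -0.080·(15.2−10) = -0.4160
  sulphur-dioxide contribution → 0.2373 μm/a
  chloride contribution → 0.3569 μm/a
  ⇒ r_corr(copper) = 0.5942 μm/a
Convert to mass loss: 0.5942 μm/a × 8.96 g/cm³ = 5.324 g·m⁻²·a⁻¹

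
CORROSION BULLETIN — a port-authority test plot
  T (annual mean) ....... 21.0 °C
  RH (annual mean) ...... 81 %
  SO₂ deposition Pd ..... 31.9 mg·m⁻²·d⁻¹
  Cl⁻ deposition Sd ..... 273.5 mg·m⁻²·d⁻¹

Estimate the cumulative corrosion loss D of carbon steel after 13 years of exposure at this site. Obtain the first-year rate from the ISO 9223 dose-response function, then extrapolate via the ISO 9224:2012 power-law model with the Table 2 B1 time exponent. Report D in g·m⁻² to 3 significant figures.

D(13) = 4.23e+03 g·m⁻²

carbon steel: T>10 °C ⇒ hinge -0.054·(21.0−10) = -0.5940
  Pd branch = 1.77·Pd^0.52·e^(0.02·RH+f) = 29.89 μm/a
  Cl⁻ term: 0.102·273.5^0.62·exp(0.033·81+0.04·21.0) = 111
  sum: 29.89 + 111 → r_corr = 140.9 μm/a
Power-law: D(13) = r_corr · 13^0.523
  D(13) = 140.9 × 13^0.523 = 140.9 × 3.825 = 538.7 μm
  Mass loss = 538.7 μm × 7.85 g/cm³ = 4229 g·m⁻²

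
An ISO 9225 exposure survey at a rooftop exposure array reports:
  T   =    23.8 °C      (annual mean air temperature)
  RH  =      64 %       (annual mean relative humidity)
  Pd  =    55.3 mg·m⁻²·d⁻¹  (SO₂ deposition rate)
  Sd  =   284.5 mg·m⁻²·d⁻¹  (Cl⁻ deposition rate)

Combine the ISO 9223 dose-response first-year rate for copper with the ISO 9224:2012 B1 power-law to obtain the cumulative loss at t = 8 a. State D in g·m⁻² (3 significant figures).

D(8) = 62.1 g·m⁻²

copper: T>10 °C ⇒ hinge -0.080·(23.8−10) = -1.1040
  Pd branch = 0.0053·Pd^0.26·e^(0.059·RH+f) = 0.2177 μm/a
  Cl⁻ term: 0.01025·284.5^0.27·exp(0.036·64+0.049·23.8) = 1.515
  sum: 0.2177 + 1.515 → r_corr = 1.733 μm/a
Power-law: D(8) = r_corr · 8^0.667
  D(8) = 1.733 × 8^0.667 = 1.733 × 4.003 = 6.936 μm
  Mass loss = 6.936 μm × 8.96 g/cm³ = 62.14 g·m⁻²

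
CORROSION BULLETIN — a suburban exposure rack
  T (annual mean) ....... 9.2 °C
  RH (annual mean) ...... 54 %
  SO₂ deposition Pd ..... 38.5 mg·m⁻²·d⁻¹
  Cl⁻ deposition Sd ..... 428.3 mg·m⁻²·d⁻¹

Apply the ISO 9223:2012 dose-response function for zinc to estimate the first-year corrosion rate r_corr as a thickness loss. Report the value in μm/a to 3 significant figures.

r_corr = 2.61 μm/a

zinc: temperature factor f = +0.038·(-0.8) = -0.0304
  SO₂ term: 0.0129·38.5^0.44·exp(0.046·54-0.0304) = 0.7478
  Cl⁻ term: 0.0175·428.3^0.57·exp(0.008·54+0.085·9.2) = 1.864
  sum: 0.7478 + 1.864 → r_corr = 2.611 μm/a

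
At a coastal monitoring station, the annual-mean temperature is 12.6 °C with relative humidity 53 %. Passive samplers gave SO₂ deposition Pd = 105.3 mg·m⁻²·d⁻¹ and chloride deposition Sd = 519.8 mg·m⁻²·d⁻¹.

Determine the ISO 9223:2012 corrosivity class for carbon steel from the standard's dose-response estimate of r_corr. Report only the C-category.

carbon steel: temperature factor f = -0.054·(2.6) = -0.1404
  Pd branch = 1.77·Pd^0.52·e^(0.02·RH+f) = 50 μm/a
  Cl⁻ term: 0.102·519.8^0.62·exp(0.033·53+0.04·12.6) = 46.87
  sum: 50 + 46.87 → r_corr = 96.87 μm/a
Category bounds: 80…200 μm/a bracket r_corr ⇒ C5

C5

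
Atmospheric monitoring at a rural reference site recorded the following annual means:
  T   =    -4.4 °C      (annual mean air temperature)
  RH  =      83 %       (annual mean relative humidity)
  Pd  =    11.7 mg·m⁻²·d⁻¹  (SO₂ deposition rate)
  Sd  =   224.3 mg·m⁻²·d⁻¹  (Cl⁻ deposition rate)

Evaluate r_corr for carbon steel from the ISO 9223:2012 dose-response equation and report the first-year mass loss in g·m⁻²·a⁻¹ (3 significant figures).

r_corr = 328 g·m⁻²·a⁻¹

carbon steel: temperature factor f = +0.150·(-14.4) = -2.1600
  sulphur-dioxide contribution → 3.857 μm/a
  chloride contribution → 37.95 μm/a
  ⇒ r_corr(carbon steel) = 41.81 μm/a
Convert to mass loss: 41.81 μm/a × 7.85 g/cm³ = 328.2 g·m⁻²·a⁻¹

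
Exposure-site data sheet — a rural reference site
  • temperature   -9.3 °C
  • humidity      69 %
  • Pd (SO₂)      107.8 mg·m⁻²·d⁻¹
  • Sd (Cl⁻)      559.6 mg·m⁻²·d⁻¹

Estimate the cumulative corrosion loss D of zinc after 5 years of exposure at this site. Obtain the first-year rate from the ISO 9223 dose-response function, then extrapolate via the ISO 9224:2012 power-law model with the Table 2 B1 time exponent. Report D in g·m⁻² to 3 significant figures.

D(5) = 44.1 g·m⁻²

zinc: T≤10 °C ⇒ hinge +0.038·(-9.3−10) = -0.7334
  Pd branch = 0.0129·Pd^0.44·e^(0.046·RH+f) = 1.161 μm/a
  Cl⁻ term: 0.0175·559.6^0.57·exp(0.008·69+0.085·-9.3) = 0.5079
  sum: 1.161 + 0.5079 → r_corr = 1.669 μm/a
Power-law: D(5) = r_corr · 5^0.813
  D(5) = 1.669 × 5^0.813 = 1.669 × 3.701 = 6.176 μm
  Mass loss = 6.176 μm × 7.14 g/cm³ = 44.1 g·m⁻²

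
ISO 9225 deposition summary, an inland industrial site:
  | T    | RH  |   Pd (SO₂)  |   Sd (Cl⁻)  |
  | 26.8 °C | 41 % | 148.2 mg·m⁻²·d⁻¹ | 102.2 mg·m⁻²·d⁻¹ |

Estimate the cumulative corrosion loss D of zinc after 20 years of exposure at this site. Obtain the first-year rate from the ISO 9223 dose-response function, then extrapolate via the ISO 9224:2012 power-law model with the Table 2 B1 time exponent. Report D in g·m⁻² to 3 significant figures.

zinc: f(T) = -0.071·(T−10) [T>10 °C] = -1.1928
  Pd branch = 0.0129·Pd^0.44·e^(0.046·RH+f) = 0.2327 μm/a
  Sd branch = 0.0175·Sd^0.57·e^(0.008·RH+0.085·T) = 3.313 μm/a
  sum: 0.2327 + 3.313 → r_corr = 3.546 μm/a
Power-law: D(20) = r_corr · 20^0.813
  D(20) = 3.546 × 20^0.813 = 3.546 × 11.42 = 40.5 μm
  Mass loss = 40.5 μm × 7.14 g/cm³ = 289.1 g·m⁻²

D(20) = 289 g·m⁻²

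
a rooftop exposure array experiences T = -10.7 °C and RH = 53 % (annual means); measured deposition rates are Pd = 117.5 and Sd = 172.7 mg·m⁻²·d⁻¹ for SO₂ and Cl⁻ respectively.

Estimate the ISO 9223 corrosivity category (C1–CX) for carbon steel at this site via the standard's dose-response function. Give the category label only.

C2

carbon steel: temperature factor f = +0.150·(-20.7) = -3.1050
  Pd branch = 1.77·Pd^0.52·e^(0.02·RH+f) = 2.731 μm/a
  Cl⁻ term: 0.102·172.7^0.62·exp(0.033·53+0.04·-10.7) = 9.32
  sum: 2.731 + 9.32 → r_corr = 12.05 μm/a
Category bounds: 1.3…25 μm/a bracket r_corr ⇒ C2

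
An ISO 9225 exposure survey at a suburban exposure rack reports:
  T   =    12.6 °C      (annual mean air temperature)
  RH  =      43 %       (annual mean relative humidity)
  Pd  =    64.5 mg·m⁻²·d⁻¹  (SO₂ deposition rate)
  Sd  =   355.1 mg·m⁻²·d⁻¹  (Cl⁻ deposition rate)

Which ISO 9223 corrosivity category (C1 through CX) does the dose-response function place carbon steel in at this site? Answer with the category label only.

C4

carbon steel: temperature factor f = -0.054·(2.6) = -0.1404
  SO₂ term: 1.77·64.5^0.52·exp(0.02·43-0.1404) = 31.73
  Cl⁻ term: 0.102·355.1^0.62·exp(0.033·43+0.04·12.6) = 26.61
  sum: 31.73 + 26.61 → r_corr = 58.33 μm/a
ISO 9223 Table 2 (carbon steel): 50 < 58.3 ≤ 80 μm/a ⇒ C4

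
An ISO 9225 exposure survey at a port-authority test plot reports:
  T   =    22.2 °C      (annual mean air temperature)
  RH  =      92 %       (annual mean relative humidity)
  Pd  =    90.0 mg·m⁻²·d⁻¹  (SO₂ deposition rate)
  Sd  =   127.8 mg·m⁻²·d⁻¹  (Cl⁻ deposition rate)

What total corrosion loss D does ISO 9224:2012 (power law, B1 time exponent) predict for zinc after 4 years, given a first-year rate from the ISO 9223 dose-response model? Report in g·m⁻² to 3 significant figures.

D(4) = 144 g·m⁻²

zinc: f(T) = -0.071·(T−10) [T>10 °C] = -0.8662
  SO₂ term: 0.0129·90.0^0.44·exp(0.046·92-0.8662) = 2.705
  Cl⁻ term: 0.0175·127.8^0.57·exp(0.008·92+0.085·22.2) = 3.827
  r_corr = 2.705 + 3.827 = 6.533 μm/a
Long-term exponent b (ISO 9224 Table 2, B1) = 0.813
  D(4) = 6.533 × 4^0.813 = 6.533 × 3.087 = 20.16 μm
  Mass loss = 20.16 μm × 7.14 g/cm³ = 144 g·m⁻²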